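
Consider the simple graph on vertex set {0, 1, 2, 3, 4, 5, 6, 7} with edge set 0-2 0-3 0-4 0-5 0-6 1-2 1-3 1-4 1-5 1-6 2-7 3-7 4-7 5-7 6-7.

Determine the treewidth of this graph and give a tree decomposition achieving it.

Treewidth 3.
One such decomposition:
Bags: B1 = {0, 1, 6, 7}  B2 = {0, 1, 5, 7}  B3 = {0, 1, 4, 7}  B4 = {0, 1, 3, 7}  B5 = {0, 1, 2, 7}
Tree: B1–B2, B2–B3, B3–B4, B4–B5

Each bag holds 4 vertices, so the decomposition has width 3, which upper-bounds the treewidth. For the lower bound: the 4 vertex sets {1,6}, {5,7}, {0}, {4} are disjoint, each induces a connected subgraph, and every pair is joined by at least one edge of G. Contracting each set to a single vertex therefore yields K_{4} as a minor, and since treewidth is minor-monotone, tw(G) ≥ tw(K_{4}) = 3. Hence tw(G) = 3 exactly.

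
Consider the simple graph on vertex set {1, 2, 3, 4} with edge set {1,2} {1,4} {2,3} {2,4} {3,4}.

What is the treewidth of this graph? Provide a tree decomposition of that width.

Each bag holds 3 vertices, so the decomposition has width 2, which upper-bounds the treewidth. On the other hand G contains the 3-clique {1, 2, 4}. A clique must lie in a single bag of any decomposition, so no decomposition can have width below 2. Hence tw(G) = 2 exactly.

Treewidth 2.
Bags: B1 = {2, 3, 4}  B2 = {1, 2, 4}
Tree: B1–B2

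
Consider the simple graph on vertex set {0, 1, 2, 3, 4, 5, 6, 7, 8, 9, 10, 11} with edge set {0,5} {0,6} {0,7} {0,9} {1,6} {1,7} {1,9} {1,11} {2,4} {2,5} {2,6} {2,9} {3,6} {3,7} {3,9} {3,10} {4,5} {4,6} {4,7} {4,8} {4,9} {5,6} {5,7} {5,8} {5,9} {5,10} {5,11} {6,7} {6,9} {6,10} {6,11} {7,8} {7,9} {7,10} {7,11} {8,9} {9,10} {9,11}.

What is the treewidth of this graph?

4

A width-4 tree decomposition is:
Bags: B1 = {5, 6, 7, 9, 10}  B2 = {5, 6, 7, 9, 11}  B3 = {0, 5, 6, 7, 9}  B4 = {4, 5, 6, 7, 9}  B5 = {2, 4, 5, 6, 9}  B6 = {1, 6, 7, 9, 11}  B7 = {3, 6, 7, 9, 10}  B8 = {4, 5, 7, 8, 9}
Tree: B1–B2, B1–B3, B1–B4, B4–B5, B2–B6, B1–B7, B4–B8
Each bag holds 5 vertices, so the decomposition has width 4, which upper-bounds the treewidth. On the other hand G contains the 5-clique {4, 5, 7, 8, 9}. A clique must lie in a single bag of any decomposition, so no decomposition can have width below 4. The upper and lower bounds meet at 4, so that is the treewidth.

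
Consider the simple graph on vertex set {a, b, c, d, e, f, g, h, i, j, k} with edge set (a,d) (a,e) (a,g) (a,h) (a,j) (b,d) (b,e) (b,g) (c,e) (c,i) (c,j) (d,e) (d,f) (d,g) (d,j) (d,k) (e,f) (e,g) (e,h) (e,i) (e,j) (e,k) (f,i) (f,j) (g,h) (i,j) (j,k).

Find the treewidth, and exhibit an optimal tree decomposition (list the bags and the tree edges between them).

Treewidth 3.
One optimal decomposition is:
Bags: B1 = {d, e, j, k}  B2 = {d, e, f, j}  B3 = {a, d, e, j}  B4 = {a, d, e, g}  B5 = {e, f, i, j}  B6 = {b, d, e, g}  B7 = {c, e, i, j}  B8 = {a, e, g, h}
Tree: B1–B2, B1–B3, B3–B4, B2–B5, B4–B6, B5–B7, B4–B8

Every bag has size at most 4, so the width is 4 − 1 = 3 and tw(G) ≤ 3. On the other hand G contains the 4-clique {a, d, e, g}. A clique must lie in a single bag of any decomposition, so no decomposition can have width below 3. Therefore the treewidth is 3.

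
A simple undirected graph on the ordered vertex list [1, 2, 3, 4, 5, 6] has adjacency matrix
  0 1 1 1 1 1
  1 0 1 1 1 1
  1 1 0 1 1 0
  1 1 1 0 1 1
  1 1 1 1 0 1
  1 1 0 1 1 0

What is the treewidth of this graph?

A width-4 tree decomposition is:
Bags: B1 = {1, 2, 3, 4, 5}  B2 = {1, 2, 4, 5, 6}
Tree: B1–B2
Each bag holds 5 vertices, so the decomposition has width 4, which upper-bounds the treewidth. For the lower bound, the 5 vertices {1, 2, 3, 4, 5} are pairwise adjacent, and any tree decomposition puts a clique entirely inside one bag — forcing width ≥ 4. Combining the bounds, tw(G) = 4.

4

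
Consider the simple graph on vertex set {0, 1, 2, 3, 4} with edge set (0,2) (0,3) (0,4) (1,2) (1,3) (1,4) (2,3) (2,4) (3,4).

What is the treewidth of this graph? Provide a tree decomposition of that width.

Treewidth 3.
One optimal decomposition is:
Bags: B1 = {0, 2, 3, 4}  B2 = {1, 2, 3, 4}
Tree: B1–B2

The largest bag has 4 vertices, giving width 3; this decomposition certifies tw(G) ≤ 3. Conversely, {0, 2, 3, 4} is a clique of size 4, and the vertices of any clique must share a bag in every tree decomposition; so some bag has ≥ 4 vertices and tw(G) ≥ 3. Therefore the treewidth is 3.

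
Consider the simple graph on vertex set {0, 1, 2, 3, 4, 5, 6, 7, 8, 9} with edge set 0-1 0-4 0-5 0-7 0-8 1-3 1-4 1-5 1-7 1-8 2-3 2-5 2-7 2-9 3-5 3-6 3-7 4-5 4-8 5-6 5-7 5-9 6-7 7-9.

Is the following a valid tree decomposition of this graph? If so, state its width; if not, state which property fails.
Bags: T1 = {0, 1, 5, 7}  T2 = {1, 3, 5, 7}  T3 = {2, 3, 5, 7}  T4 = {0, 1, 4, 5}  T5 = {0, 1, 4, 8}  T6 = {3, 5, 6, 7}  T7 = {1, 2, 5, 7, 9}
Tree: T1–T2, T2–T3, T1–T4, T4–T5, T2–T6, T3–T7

A tree decomposition must satisfy three properties: every vertex lies in some bag; for every edge, both endpoints lie together in some bag; and for every vertex, the bags containing it form a connected subtree. Here bags containing vertex 1 are not connected in the tree, so the decomposition is invalid.

No — bags containing vertex 1 are not connected in the tree.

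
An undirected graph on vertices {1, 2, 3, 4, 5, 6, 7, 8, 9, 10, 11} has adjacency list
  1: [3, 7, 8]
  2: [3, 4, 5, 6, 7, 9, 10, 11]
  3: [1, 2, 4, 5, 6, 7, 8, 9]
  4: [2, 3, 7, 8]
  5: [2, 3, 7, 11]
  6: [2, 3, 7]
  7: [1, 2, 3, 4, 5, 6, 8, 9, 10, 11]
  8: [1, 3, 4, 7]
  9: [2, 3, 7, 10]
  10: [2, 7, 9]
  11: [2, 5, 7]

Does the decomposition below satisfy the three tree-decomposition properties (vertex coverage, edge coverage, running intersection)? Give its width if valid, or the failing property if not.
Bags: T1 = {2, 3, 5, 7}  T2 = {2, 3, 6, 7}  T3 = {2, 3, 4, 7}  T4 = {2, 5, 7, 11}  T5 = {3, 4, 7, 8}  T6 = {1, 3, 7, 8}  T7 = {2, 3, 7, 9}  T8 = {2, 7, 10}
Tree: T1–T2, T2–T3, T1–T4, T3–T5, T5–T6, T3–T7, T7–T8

A tree decomposition must satisfy three properties: every vertex lies in some bag; for every edge, both endpoints lie together in some bag; and for every vertex, the bags containing it form a connected subtree. Here edge (9,10) lies in no bag, so the decomposition is invalid.

No — edge (9,10) lies in no bag.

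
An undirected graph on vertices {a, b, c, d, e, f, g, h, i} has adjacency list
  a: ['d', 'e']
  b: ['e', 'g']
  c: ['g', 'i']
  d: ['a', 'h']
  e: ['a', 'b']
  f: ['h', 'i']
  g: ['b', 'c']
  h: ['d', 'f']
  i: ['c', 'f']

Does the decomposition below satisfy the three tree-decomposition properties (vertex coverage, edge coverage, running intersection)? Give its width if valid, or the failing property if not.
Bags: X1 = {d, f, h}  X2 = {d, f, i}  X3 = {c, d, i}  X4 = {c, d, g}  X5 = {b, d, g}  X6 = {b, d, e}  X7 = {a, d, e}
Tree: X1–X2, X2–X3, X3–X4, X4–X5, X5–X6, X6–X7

Yes; width 2.

Every vertex of G appears in some bag (union = {a, b, c, d, e, f, g, h, i}); every edge is covered by a bag; and for each vertex v the set of bags containing v is connected in the bag tree. The decomposition is therefore valid. The largest bag has 3 vertices, so the width is 2.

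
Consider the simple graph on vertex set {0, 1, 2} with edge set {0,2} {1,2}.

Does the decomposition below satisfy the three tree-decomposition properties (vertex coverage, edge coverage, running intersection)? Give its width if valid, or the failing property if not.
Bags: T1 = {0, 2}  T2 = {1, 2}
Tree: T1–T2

Checking the three conditions: (i) the bags cover all of {0, 1, 2}; (ii) for each edge, some bag contains both endpoints; (iii) the bags containing any fixed vertex form a subtree. All hold, so the decomposition is valid with width 2 − 1 = 1.

Yes; width 1.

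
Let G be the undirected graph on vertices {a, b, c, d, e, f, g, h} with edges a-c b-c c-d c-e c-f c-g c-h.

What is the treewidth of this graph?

1

A width-1 tree decomposition is:
Bags: B1 = {b, c}  B2 = {c, d}  B3 = {c, h}  B4 = {c, g}  B5 = {c, f}  B6 = {a, c}  B7 = {c, e}
Tree: B1–B2, B1–B3, B2–B4, B1–B5, B2–B6, B5–B7
Every bag has size at most 2, so the width is 2 − 1 = 1 and tw(G) ≤ 1. G has an edge, so its treewidth is at least 1. Combining the bounds, tw(G) = 1.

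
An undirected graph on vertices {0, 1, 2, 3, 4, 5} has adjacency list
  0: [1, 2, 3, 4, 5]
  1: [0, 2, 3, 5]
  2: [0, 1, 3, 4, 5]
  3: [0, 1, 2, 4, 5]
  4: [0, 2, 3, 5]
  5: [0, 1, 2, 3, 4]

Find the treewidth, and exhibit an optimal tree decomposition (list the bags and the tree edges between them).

Treewidth 4.
One optimal decomposition is:
Bags: B1 = {0, 2, 3, 4, 5}  B2 = {0, 1, 2, 3, 5}
Tree: B1–B2

Every bag has size at most 5, so the width is 5 − 1 = 4 and tw(G) ≤ 4. On the other hand G contains the 5-clique {0, 1, 2, 3, 5}. A clique must lie in a single bag of any decomposition, so no decomposition can have width below 4. Combining the bounds, tw(G) = 4.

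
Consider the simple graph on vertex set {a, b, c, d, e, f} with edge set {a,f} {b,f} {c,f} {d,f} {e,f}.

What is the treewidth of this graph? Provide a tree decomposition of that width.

Every bag has size at most 2, so the width is 2 − 1 = 1 and tw(G) ≤ 1. Since G has at least one edge (e.g. c–f), it is not an edgeless graph, so tw(G) ≥ 1. Hence tw(G) = 1 exactly.

Treewidth 1.
Bags: B1 = {c, f}  B2 = {a, f}  B3 = {b, f}  B4 = {e, f}  B5 = {d, f}
Tree: B1–B2, B1–B3, B3–B4, B1–B5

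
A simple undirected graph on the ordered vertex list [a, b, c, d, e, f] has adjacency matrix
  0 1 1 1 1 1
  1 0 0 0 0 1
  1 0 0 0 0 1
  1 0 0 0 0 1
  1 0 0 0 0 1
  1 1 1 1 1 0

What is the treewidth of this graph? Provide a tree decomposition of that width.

Treewidth 2.
One such decomposition:
Bags: B1 = {a, d, f}  B2 = {a, b, f}  B3 = {a, e, f}  B4 = {a, c, f}
Tree: B1–B2, B1–B3, B3–B4

The largest bag has 3 vertices, giving width 2; this decomposition certifies tw(G) ≤ 2. Conversely, {a, d, f} is a clique of size 3, and the vertices of any clique must share a bag in every tree decomposition; so some bag has ≥ 3 vertices and tw(G) ≥ 2. The upper and lower bounds meet at 2, so that is the treewidth.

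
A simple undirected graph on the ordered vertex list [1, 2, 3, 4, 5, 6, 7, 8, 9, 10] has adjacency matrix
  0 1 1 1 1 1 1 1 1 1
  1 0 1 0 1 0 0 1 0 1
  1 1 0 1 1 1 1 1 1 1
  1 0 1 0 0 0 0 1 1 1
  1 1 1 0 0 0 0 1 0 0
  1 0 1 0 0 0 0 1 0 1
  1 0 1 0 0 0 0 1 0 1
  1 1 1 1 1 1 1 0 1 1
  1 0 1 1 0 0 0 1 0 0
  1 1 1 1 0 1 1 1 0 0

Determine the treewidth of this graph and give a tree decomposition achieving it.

Treewidth 4.
One optimal decomposition is:
Bags: B1 = {1, 3, 4, 8, 9}  B2 = {1, 3, 4, 8, 10}  B3 = {1, 2, 3, 8, 10}  B4 = {1, 3, 6, 8, 10}  B5 = {1, 2, 3, 5, 8}  B6 = {1, 3, 7, 8, 10}
Tree: B1–B2, B2–B3, B2–B4, B3–B5, B2–B6

Each bag holds 5 vertices, so the decomposition has width 4, which upper-bounds the treewidth. On the other hand G contains the 5-clique {1, 3, 4, 8, 9}. A clique must lie in a single bag of any decomposition, so no decomposition can have width below 4. Therefore the treewidth is 4.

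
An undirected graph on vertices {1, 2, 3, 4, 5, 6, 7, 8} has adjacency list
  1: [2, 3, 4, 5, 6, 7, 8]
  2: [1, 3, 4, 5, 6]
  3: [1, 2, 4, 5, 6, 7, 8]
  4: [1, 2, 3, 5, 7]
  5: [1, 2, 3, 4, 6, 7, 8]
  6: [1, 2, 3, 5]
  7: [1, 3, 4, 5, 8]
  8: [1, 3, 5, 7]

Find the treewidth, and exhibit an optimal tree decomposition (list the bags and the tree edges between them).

The largest bag has 5 vertices, giving width 4; this decomposition certifies tw(G) ≤ 4. On the other hand G contains the 5-clique {1, 3, 5, 7, 8}. A clique must lie in a single bag of any decomposition, so no decomposition can have width below 4. Therefore the treewidth is 4.

Treewidth 4.
One such decomposition:
Bags: B1 = {1, 3, 4, 5, 7}  B2 = {1, 3, 5, 7, 8}  B3 = {1, 2, 3, 4, 5}  B4 = {1, 2, 3, 5, 6}
Tree: B1–B2, B1–B3, B3–B4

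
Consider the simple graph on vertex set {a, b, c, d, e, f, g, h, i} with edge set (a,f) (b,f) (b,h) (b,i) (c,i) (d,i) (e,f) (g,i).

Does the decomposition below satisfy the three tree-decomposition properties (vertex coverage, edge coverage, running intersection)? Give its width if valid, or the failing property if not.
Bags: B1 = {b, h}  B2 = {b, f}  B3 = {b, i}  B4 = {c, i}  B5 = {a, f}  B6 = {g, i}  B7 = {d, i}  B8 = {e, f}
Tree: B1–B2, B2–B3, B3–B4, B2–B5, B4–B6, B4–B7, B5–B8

Checking the three conditions: (i) the bags cover all of {a, b, c, d, e, f, g, h, i}; (ii) for each edge, some bag contains both endpoints; (iii) the bags containing any fixed vertex form a subtree. All hold, so the decomposition is valid with width 2 − 1 = 1.

Yes; width 1.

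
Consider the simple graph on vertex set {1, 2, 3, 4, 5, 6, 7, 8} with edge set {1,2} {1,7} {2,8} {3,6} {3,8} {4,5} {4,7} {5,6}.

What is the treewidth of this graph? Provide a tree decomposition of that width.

The largest bag has 3 vertices, giving width 2; this decomposition certifies tw(G) ≤ 2. For the lower bound, G contains the cycle 8–3–6–5–4–7–1–2–8, so G is not a forest; only forests have treewidth ≤ 1, hence tw(G) ≥ 2. Therefore the treewidth is 2.

Treewidth 2.
One optimal decomposition is:
Bags: B1 = {3, 6, 8}  B2 = {5, 6, 8}  B3 = {4, 5, 8}  B4 = {4, 7, 8}  B5 = {1, 7, 8}  B6 = {1, 2, 8}
Tree: B1–B2, B2–B3, B3–B4, B4–B5, B5–B6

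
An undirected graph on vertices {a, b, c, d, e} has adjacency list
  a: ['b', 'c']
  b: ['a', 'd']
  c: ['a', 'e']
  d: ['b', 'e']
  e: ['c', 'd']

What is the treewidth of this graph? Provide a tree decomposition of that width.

Every bag has size at most 3, so the width is 3 − 1 = 2 and tw(G) ≤ 2. The edges c–a–b–d–e–c form a cycle, so G is not a tree and its treewidth is at least 2. Hence tw(G) = 2 exactly.

Treewidth 2.
Bags: B1 = {a, b, c}  B2 = {b, c, d}  B3 = {c, d, e}
Tree: B1–B2, B2–B3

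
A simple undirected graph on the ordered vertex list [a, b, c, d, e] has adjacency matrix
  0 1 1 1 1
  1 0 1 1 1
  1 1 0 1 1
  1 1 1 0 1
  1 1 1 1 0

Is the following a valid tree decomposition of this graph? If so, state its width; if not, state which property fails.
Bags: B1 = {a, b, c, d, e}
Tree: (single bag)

Every vertex of G appears in some bag (union = {a, b, c, d, e}); every edge is covered by a bag; and for each vertex v the set of bags containing v is connected in the bag tree. The decomposition is therefore valid. The largest bag has 5 vertices, so the width is 4.

Yes; width 4.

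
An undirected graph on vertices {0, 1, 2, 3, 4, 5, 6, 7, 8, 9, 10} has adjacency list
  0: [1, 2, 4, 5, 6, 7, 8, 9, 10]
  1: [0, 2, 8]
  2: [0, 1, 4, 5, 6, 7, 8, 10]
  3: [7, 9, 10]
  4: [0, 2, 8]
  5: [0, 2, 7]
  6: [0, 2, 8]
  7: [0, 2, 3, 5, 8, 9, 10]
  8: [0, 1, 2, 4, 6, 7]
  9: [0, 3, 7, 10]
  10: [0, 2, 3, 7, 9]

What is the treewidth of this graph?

A width-3 tree decomposition is:
Bags: B1 = {0, 2, 7, 10}  B2 = {0, 2, 5, 7}  B3 = {0, 2, 7, 8}  B4 = {0, 2, 4, 8}  B5 = {0, 1, 2, 8}  B6 = {0, 7, 9, 10}  B7 = {3, 7, 9, 10}  B8 = {0, 2, 6, 8}
Tree: B1–B2, B2–B3, B3–B4, B4–B5, B1–B6, B6–B7, B4–B8
Each bag holds 4 vertices, so the decomposition has width 3, which upper-bounds the treewidth. Conversely, {0, 7, 9, 10} is a clique of size 4, and the vertices of any clique must share a bag in every tree decomposition; so some bag has ≥ 4 vertices and tw(G) ≥ 3. Combining the bounds, tw(G) = 3.

3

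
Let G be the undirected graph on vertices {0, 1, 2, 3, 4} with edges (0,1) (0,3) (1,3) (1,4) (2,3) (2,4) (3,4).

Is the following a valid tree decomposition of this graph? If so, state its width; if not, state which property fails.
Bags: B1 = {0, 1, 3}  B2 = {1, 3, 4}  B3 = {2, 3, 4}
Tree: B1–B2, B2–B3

Yes; width 2.

Vertex coverage: the bags together contain {0, 1, 2, 3, 4}, the full vertex set. Edge coverage: each edge of G has both endpoints in at least one bag. Running intersection: for every vertex, the bags containing it form a connected subtree. All three properties hold, so this is a valid tree decomposition of width max|bag| − 1 = 2, and hence tw(G) ≤ 2.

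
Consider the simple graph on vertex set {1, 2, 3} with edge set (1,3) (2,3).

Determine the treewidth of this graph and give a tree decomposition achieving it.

The largest bag has 2 vertices, giving width 1; this decomposition certifies tw(G) ≤ 1. G has an edge, so its treewidth is at least 1. Combining the bounds, tw(G) = 1.

Treewidth 1.
One optimal decomposition is:
Bags: B1 = {2, 3}  B2 = {1, 3}
Tree: B1–B2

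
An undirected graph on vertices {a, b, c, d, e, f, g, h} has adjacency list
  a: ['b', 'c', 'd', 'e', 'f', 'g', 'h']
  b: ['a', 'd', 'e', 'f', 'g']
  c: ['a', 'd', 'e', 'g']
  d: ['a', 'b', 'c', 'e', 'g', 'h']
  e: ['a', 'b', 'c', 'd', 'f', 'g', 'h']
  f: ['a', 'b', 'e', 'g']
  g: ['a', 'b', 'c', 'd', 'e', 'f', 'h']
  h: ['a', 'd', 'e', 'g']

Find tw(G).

4

A width-4 tree decomposition is:
Bags: B1 = {a, b, d, e, g}  B2 = {a, b, e, f, g}  B3 = {a, c, d, e, g}  B4 = {a, d, e, g, h}
Tree: B1–B2, B1–B3, B3–B4
Every bag has size at most 5, so the width is 5 − 1 = 4 and tw(G) ≤ 4. Conversely, {a, d, e, g, h} is a clique of size 5, and the vertices of any clique must share a bag in every tree decomposition; so some bag has ≥ 5 vertices and tw(G) ≥ 4. Combining the bounds, tw(G) = 4.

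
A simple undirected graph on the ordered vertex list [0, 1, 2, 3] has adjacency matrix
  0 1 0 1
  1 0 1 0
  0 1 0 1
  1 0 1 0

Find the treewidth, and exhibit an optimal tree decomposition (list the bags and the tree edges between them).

Every bag has size at most 3, so the width is 3 − 1 = 2 and tw(G) ≤ 2. The edges 0–3–2–1–0 form a cycle, so G is not a tree and its treewidth is at least 2. Combining the bounds, tw(G) = 2.

Treewidth 2.
Bags: B1 = {0, 2, 3}  B2 = {0, 1, 2}
Tree: B1–B2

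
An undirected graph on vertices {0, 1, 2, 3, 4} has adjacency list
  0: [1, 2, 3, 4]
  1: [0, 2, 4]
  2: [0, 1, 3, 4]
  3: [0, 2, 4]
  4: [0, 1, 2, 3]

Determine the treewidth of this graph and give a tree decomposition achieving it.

Treewidth 3.
One optimal decomposition is:
Bags: B1 = {0, 1, 2, 4}  B2 = {0, 2, 3, 4}
Tree: B1–B2

Every bag has size at most 4, so the width is 4 − 1 = 3 and tw(G) ≤ 3. On the other hand G contains the 4-clique {0, 1, 2, 4}. A clique must lie in a single bag of any decomposition, so no decomposition can have width below 3. Hence tw(G) = 3 exactly.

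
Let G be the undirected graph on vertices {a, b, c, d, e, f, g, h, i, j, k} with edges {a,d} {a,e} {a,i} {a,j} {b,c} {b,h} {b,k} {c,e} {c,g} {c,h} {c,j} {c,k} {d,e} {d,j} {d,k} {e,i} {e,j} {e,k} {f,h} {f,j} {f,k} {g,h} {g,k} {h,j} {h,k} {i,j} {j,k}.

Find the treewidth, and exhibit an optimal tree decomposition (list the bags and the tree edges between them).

Every bag has size at most 4, so the width is 4 − 1 = 3 and tw(G) ≤ 3. For the lower bound, the 4 vertices {a, d, e, j} are pairwise adjacent, and any tree decomposition puts a clique entirely inside one bag — forcing width ≥ 3. Combining the bounds, tw(G) = 3.

Treewidth 3.
One optimal decomposition is:
Bags: B1 = {c, g, h, k}  B2 = {c, h, j, k}  B3 = {b, c, h, k}  B4 = {c, e, j, k}  B5 = {d, e, j, k}  B6 = {f, h, j, k}  B7 = {a, d, e, j}  B8 = {a, e, i, j}
Tree: B1–B2, B1–B3, B2–B4, B4–B5, B2–B6, B5–B7, B7–B8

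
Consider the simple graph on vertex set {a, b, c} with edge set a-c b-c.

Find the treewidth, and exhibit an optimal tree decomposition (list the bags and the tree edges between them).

The largest bag has 2 vertices, giving width 1; this decomposition certifies tw(G) ≤ 1. Since G has at least one edge (e.g. c–a), it is not an edgeless graph, so tw(G) ≥ 1. Therefore the treewidth is 1.

Treewidth 1.
One such decomposition:
Bags: B1 = {a, c}  B2 = {b, c}
Tree: B1–B2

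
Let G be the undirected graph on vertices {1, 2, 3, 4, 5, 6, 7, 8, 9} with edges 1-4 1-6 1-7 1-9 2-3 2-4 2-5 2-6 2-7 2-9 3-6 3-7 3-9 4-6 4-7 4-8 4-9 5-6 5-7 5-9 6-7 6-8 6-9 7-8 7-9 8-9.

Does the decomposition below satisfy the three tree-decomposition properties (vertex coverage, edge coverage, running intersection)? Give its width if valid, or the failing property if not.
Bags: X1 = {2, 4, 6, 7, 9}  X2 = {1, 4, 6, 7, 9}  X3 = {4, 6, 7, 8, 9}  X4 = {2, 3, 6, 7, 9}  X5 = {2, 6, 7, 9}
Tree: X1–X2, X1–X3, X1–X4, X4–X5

No — vertex 5 appears in no bag.

A tree decomposition must satisfy three properties: every vertex lies in some bag; for every edge, both endpoints lie together in some bag; and for every vertex, the bags containing it form a connected subtree. Here vertex 5 appears in no bag, so the decomposition is invalid.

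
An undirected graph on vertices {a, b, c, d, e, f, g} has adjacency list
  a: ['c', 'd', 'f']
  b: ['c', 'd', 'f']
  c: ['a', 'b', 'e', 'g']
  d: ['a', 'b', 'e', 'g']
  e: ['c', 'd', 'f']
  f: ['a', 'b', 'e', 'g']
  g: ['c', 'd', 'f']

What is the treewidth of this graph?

3

A width-3 tree decomposition is:
Bags: B1 = {a, c, d, f}  B2 = {b, c, d, f}  B3 = {c, d, e, f}  B4 = {c, d, f, g}
Tree: B1–B2, B2–B3, B3–B4
The largest bag has 4 vertices, giving width 3; this decomposition certifies tw(G) ≤ 3. For the lower bound: the 4 vertex sets {a,c}, {b,f}, {d}, {e} are disjoint, each induces a connected subgraph, and every pair is joined by at least one edge of G. Contracting each set to a single vertex therefore yields K_{4} as a minor, and since treewidth is minor-monotone, tw(G) ≥ tw(K_{4}) = 3. Combining the bounds, tw(G) = 3.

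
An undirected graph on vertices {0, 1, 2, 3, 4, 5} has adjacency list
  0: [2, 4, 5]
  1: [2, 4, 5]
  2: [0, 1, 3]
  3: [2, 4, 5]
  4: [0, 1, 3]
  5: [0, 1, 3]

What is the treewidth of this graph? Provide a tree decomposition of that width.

Each bag holds 4 vertices, so the decomposition has width 3, which upper-bounds the treewidth. For the lower bound: the 4 vertex sets {0,5}, {3,4}, {2}, {1} are disjoint, each induces a connected subgraph, and every pair is joined by at least one edge of G. Contracting each set to a single vertex therefore yields K_{4} as a minor, and since treewidth is minor-monotone, tw(G) ≥ tw(K_{4}) = 3. Hence tw(G) = 3 exactly.

Treewidth 3.
One such decomposition:
Bags: B1 = {0, 2, 4, 5}  B2 = {2, 3, 4, 5}  B3 = {1, 2, 4, 5}
Tree: B1–B2, B2–B3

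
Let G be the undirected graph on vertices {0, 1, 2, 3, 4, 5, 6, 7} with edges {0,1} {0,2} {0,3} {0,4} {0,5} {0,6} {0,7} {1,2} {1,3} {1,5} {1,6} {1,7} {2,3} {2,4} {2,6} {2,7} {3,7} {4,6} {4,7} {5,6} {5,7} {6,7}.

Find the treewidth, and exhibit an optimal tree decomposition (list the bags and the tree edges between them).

Treewidth 4.
Bags: B1 = {0, 1, 2, 6, 7}  B2 = {0, 1, 2, 3, 7}  B3 = {0, 1, 5, 6, 7}  B4 = {0, 2, 4, 6, 7}
Tree: B1–B2, B1–B3, B1–B4

Every bag has size at most 5, so the width is 5 − 1 = 4 and tw(G) ≤ 4. On the other hand G contains the 5-clique {0, 1, 2, 3, 7}. A clique must lie in a single bag of any decomposition, so no decomposition can have width below 4. The upper and lower bounds meet at 4, so that is the treewidth.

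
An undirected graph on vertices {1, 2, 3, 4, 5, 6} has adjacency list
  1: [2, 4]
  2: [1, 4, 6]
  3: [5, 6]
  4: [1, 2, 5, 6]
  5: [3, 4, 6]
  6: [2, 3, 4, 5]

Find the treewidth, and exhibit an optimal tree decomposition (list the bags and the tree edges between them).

Treewidth 2.
Bags: B1 = {4, 5, 6}  B2 = {2, 4, 6}  B3 = {3, 5, 6}  B4 = {1, 2, 4}
Tree: B1–B2, B1–B3, B2–B4

The largest bag has 3 vertices, giving width 2; this decomposition certifies tw(G) ≤ 2. On the other hand G contains the 3-clique {3, 5, 6}. A clique must lie in a single bag of any decomposition, so no decomposition can have width below 2. The upper and lower bounds meet at 2, so that is the treewidth.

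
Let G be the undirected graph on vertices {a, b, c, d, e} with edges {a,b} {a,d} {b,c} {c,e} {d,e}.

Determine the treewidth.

2

A width-2 tree decomposition is:
Bags: B1 = {b, c, e}  B2 = {a, b, e}  B3 = {a, d, e}
Tree: B1–B2, B2–B3
The largest bag has 3 vertices, giving width 2; this decomposition certifies tw(G) ≤ 2. For the lower bound, G contains the cycle e–c–b–a–d–e, so G is not a forest; only forests have treewidth ≤ 1, hence tw(G) ≥ 2. The upper and lower bounds meet at 2, so that is the treewidth.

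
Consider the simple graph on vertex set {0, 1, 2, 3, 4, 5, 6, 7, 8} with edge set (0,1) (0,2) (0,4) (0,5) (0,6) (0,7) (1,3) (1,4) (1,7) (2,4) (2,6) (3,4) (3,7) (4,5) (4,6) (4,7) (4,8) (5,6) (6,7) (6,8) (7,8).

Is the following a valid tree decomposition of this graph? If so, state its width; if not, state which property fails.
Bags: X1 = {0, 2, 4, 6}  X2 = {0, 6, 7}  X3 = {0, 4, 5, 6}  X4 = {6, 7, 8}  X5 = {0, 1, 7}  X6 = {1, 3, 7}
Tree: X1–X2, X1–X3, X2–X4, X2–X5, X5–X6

A tree decomposition must satisfy three properties: every vertex lies in some bag; for every edge, both endpoints lie together in some bag; and for every vertex, the bags containing it form a connected subtree. Here edge (4,7) lies in no bag, so the decomposition is invalid.

No — edge (4,7) lies in no bag.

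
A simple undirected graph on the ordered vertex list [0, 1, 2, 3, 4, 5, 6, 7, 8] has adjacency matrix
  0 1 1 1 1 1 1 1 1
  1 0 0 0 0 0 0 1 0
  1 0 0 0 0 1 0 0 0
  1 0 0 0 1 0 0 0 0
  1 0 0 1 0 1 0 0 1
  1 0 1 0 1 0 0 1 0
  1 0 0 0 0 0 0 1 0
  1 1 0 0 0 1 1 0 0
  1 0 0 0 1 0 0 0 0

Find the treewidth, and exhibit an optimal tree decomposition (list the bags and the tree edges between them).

Each bag holds 3 vertices, so the decomposition has width 2, which upper-bounds the treewidth. Conversely, {0, 1, 7} is a clique of size 3, and the vertices of any clique must share a bag in every tree decomposition; so some bag has ≥ 3 vertices and tw(G) ≥ 2. Therefore the treewidth is 2.

Treewidth 2.
One optimal decomposition is:
Bags: B1 = {0, 3, 4}  B2 = {0, 4, 5}  B3 = {0, 5, 7}  B4 = {0, 4, 8}  B5 = {0, 2, 5}  B6 = {0, 1, 7}  B7 = {0, 6, 7}
Tree: B1–B2, B2–B3, B1–B4, B2–B5, B3–B6, B3–B7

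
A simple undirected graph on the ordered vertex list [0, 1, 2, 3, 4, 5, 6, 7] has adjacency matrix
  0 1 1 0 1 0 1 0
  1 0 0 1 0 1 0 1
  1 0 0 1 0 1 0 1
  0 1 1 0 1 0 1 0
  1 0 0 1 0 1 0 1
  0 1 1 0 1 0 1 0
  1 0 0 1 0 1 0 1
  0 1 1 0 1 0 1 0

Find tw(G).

4

A width-4 tree decomposition is:
Bags: B1 = {1, 2, 4, 6, 7}  B2 = {1, 2, 4, 5, 6}  B3 = {1, 2, 3, 4, 6}  B4 = {0, 1, 2, 4, 6}
Tree: B1–B2, B2–B3, B3–B4
Every bag has size at most 5, so the width is 5 − 1 = 4 and tw(G) ≤ 4. For the lower bound: the 5 vertex sets {6,7}, {4,5}, {1,3}, {2}, {0} are disjoint, each induces a connected subgraph, and every pair is joined by at least one edge of G. Contracting each set to a single vertex therefore yields K_{5} as a minor, and since treewidth is minor-monotone, tw(G) ≥ tw(K_{5}) = 4. Combining the bounds, tw(G) = 4.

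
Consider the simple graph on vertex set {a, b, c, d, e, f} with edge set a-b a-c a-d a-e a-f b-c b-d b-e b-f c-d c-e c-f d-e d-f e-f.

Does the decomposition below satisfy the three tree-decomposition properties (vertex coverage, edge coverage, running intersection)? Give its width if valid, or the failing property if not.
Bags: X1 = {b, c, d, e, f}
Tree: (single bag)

A tree decomposition must satisfy three properties: every vertex lies in some bag; for every edge, both endpoints lie together in some bag; and for every vertex, the bags containing it form a connected subtree. Here vertex a appears in no bag, so the decomposition is invalid.

No — vertex a appears in no bag.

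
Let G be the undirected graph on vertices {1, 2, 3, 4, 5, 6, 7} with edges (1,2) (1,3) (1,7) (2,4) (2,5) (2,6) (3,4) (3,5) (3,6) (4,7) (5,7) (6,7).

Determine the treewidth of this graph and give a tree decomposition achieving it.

The largest bag has 4 vertices, giving width 3; this decomposition certifies tw(G) ≤ 3. For the lower bound: the 4 vertex sets {3,6}, {5,7}, {2}, {4} are disjoint, each induces a connected subgraph, and every pair is joined by at least one edge of G. Contracting each set to a single vertex therefore yields K_{4} as a minor, and since treewidth is minor-monotone, tw(G) ≥ tw(K_{4}) = 3. Hence tw(G) = 3 exactly.

Treewidth 3.
Bags: B1 = {2, 3, 6, 7}  B2 = {2, 3, 5, 7}  B3 = {2, 3, 4, 7}  B4 = {1, 2, 3, 7}
Tree: B1–B2, B2–B3, B3–B4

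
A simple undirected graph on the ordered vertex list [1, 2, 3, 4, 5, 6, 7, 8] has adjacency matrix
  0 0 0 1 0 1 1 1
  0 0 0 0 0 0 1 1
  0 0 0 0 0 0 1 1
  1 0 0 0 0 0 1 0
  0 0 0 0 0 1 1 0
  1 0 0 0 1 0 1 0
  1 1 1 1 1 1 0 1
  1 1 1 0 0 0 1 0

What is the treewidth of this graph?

2

A width-2 tree decomposition is:
Bags: B1 = {1, 4, 7}  B2 = {1, 7, 8}  B3 = {1, 6, 7}  B4 = {2, 7, 8}  B5 = {5, 6, 7}  B6 = {3, 7, 8}
Tree: B1–B2, B2–B3, B2–B4, B3–B5, B4–B6
Each bag holds 3 vertices, so the decomposition has width 2, which upper-bounds the treewidth. On the other hand G contains the 3-clique {1, 7, 8}. A clique must lie in a single bag of any decomposition, so no decomposition can have width below 2. The upper and lower bounds meet at 2, so that is the treewidth.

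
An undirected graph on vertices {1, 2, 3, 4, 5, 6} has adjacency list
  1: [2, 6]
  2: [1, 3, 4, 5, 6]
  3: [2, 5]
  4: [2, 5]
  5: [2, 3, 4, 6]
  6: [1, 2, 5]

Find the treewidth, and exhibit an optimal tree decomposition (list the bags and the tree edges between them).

Treewidth 2.
Bags: B1 = {1, 2, 6}  B2 = {2, 5, 6}  B3 = {2, 4, 5}  B4 = {2, 3, 5}
Tree: B1–B2, B2–B3, B2–B4

Each bag holds 3 vertices, so the decomposition has width 2, which upper-bounds the treewidth. Conversely, {1, 2, 6} is a clique of size 3, and the vertices of any clique must share a bag in every tree decomposition; so some bag has ≥ 3 vertices and tw(G) ≥ 2. The upper and lower bounds meet at 2, so that is the treewidth.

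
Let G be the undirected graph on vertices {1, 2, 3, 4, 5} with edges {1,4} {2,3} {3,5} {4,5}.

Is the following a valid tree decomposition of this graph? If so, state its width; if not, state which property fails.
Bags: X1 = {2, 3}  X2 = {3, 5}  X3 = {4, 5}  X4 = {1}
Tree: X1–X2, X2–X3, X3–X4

No — edge (4,1) lies in no bag.

A tree decomposition must satisfy three properties: every vertex lies in some bag; for every edge, both endpoints lie together in some bag; and for every vertex, the bags containing it form a connected subtree. Here edge (4,1) lies in no bag, so the decomposition is invalid.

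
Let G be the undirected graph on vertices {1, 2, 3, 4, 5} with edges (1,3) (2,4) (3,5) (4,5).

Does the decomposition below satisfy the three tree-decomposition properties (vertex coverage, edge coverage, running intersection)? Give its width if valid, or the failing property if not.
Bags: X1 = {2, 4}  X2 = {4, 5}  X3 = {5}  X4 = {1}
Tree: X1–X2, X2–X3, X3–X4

No — vertex 3 appears in no bag.

A tree decomposition must satisfy three properties: every vertex lies in some bag; for every edge, both endpoints lie together in some bag; and for every vertex, the bags containing it form a connected subtree. Here vertex 3 appears in no bag, so the decomposition is invalid.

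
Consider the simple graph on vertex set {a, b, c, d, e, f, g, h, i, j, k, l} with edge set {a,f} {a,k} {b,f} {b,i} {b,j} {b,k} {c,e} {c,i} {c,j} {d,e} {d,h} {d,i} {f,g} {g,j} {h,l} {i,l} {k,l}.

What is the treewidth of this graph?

3

A width-3 tree decomposition is:
Bags: B1 = {c, d, e, h}  B2 = {c, d, h, i}  B3 = {c, h, i, l}  B4 = {c, i, j, l}  B5 = {b, i, j, l}  B6 = {b, j, k, l}  B7 = {b, g, j, k}  B8 = {b, f, g, k}  B9 = {a, f, g, k}
Tree: B1–B2, B2–B3, B3–B4, B4–B5, B5–B6, B6–B7, B7–B8, B8–B9
Every bag has size at most 4, so the width is 4 − 1 = 3 and tw(G) ≤ 3. For the lower bound: the 4 vertex sets {d,e,h}, {c}, {i}, {b,j,k,l} are disjoint, each induces a connected subgraph, and every pair is joined by at least one edge of G. Contracting each set to a single vertex therefore yields K_{4} as a minor, and since treewidth is minor-monotone, tw(G) ≥ tw(K_{4}) = 3. Therefore the treewidth is 3.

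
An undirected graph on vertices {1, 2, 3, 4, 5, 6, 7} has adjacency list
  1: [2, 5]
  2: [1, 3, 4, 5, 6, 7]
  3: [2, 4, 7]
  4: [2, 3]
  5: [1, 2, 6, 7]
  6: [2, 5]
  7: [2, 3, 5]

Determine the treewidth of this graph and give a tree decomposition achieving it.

Treewidth 2.
One such decomposition:
Bags: B1 = {2, 5, 7}  B2 = {2, 3, 7}  B3 = {2, 5, 6}  B4 = {2, 3, 4}  B5 = {1, 2, 5}
Tree: B1–B2, B1–B3, B2–B4, B3–B5

Each bag holds 3 vertices, so the decomposition has width 2, which upper-bounds the treewidth. For the lower bound, the 3 vertices {2, 3, 4} are pairwise adjacent, and any tree decomposition puts a clique entirely inside one bag — forcing width ≥ 2. The upper and lower bounds meet at 2, so that is the treewidth.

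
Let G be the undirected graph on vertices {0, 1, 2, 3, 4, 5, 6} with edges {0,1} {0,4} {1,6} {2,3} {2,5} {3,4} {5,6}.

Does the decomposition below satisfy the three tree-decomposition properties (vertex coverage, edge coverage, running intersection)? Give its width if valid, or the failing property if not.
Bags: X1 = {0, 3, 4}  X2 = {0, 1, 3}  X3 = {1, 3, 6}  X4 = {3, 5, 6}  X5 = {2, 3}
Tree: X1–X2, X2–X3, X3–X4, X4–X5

No — edge (5,2) lies in no bag.

A tree decomposition must satisfy three properties: every vertex lies in some bag; for every edge, both endpoints lie together in some bag; and for every vertex, the bags containing it form a connected subtree. Here edge (5,2) lies in no bag, so the decomposition is invalid.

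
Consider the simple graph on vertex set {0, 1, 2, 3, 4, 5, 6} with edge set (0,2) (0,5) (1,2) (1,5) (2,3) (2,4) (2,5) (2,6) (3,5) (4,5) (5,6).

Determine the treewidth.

2

A width-2 tree decomposition is:
Bags: B1 = {2, 4, 5}  B2 = {2, 3, 5}  B3 = {2, 5, 6}  B4 = {1, 2, 5}  B5 = {0, 2, 5}
Tree: B1–B2, B2–B3, B3–B4, B4–B5
Every bag has size at most 3, so the width is 3 − 1 = 2 and tw(G) ≤ 2. For the lower bound, the 3 vertices {0, 2, 5} are pairwise adjacent, and any tree decomposition puts a clique entirely inside one bag — forcing width ≥ 2. Hence tw(G) = 2 exactly.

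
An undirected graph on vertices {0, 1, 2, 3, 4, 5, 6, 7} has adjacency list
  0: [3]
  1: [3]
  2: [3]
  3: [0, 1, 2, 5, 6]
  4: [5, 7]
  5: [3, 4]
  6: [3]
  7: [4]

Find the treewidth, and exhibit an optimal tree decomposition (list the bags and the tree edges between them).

The largest bag has 2 vertices, giving width 1; this decomposition certifies tw(G) ≤ 1. G has an edge, so its treewidth is at least 1. The upper and lower bounds meet at 1, so that is the treewidth.

Treewidth 1.
Bags: B1 = {3, 5}  B2 = {0, 3}  B3 = {3, 6}  B4 = {4, 5}  B5 = {4, 7}  B6 = {1, 3}  B7 = {2, 3}
Tree: B1–B2, B2–B3, B1–B4, B4–B5, B3–B6, B3–B7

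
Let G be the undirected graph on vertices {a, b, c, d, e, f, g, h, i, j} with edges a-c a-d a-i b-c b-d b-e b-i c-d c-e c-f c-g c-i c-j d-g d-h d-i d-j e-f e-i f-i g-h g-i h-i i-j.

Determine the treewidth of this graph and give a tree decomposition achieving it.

Each bag holds 4 vertices, so the decomposition has width 3, which upper-bounds the treewidth. For the lower bound, the 4 vertices {d, g, h, i} are pairwise adjacent, and any tree decomposition puts a clique entirely inside one bag — forcing width ≥ 3. Hence tw(G) = 3 exactly.

Treewidth 3.
Bags: B1 = {b, c, d, i}  B2 = {c, d, g, i}  B3 = {c, d, i, j}  B4 = {d, g, h, i}  B5 = {a, c, d, i}  B6 = {b, c, e, i}  B7 = {c, e, f, i}
Tree: B1–B2, B1–B3, B2–B4, B1–B5, B1–B6, B6–B7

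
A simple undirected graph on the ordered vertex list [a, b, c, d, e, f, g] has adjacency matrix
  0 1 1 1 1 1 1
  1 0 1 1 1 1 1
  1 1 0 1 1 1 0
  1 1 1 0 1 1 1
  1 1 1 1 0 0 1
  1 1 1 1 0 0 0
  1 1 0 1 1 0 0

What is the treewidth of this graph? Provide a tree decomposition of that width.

Treewidth 4.
One optimal decomposition is:
Bags: B1 = {a, b, d, e, g}  B2 = {a, b, c, d, e}  B3 = {a, b, c, d, f}
Tree: B1–B2, B2–B3

Each bag holds 5 vertices, so the decomposition has width 4, which upper-bounds the treewidth. On the other hand G contains the 5-clique {a, b, d, e, g}. A clique must lie in a single bag of any decomposition, so no decomposition can have width below 4. Therefore the treewidth is 4.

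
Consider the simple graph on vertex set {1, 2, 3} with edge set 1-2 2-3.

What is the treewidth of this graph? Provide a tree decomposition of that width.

Treewidth 1.
Bags: B1 = {2, 3}  B2 = {1, 2}
Tree: B1–B2

Each bag holds 2 vertices, so the decomposition has width 1, which upper-bounds the treewidth. G has an edge, so its treewidth is at least 1. Therefore the treewidth is 1.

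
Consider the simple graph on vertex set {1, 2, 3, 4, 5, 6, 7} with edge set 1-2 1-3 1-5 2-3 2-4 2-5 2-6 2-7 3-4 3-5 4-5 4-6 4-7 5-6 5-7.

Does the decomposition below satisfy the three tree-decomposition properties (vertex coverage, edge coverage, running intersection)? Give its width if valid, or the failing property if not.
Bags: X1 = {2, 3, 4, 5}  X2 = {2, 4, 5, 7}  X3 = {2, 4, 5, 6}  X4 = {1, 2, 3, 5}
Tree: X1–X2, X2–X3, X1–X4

Yes; width 3.

Vertex coverage: the bags together contain {1, 2, 3, 4, 5, 6, 7}, the full vertex set. Edge coverage: each edge of G has both endpoints in at least one bag. Running intersection: for every vertex, the bags containing it form a connected subtree. All three properties hold, so this is a valid tree decomposition of width max|bag| − 1 = 3, and hence tw(G) ≤ 3.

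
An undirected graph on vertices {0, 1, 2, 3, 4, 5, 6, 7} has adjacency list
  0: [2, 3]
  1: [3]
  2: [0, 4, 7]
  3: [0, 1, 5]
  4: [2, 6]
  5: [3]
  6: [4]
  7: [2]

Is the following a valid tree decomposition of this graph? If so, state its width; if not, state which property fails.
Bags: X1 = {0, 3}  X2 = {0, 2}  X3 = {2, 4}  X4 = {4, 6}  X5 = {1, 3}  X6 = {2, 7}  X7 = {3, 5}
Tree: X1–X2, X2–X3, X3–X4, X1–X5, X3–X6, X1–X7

Checking the three conditions: (i) the bags cover all of {0, 1, 2, 3, 4, 5, 6, 7}; (ii) for each edge, some bag contains both endpoints; (iii) the bags containing any fixed vertex form a subtree. All hold, so the decomposition is valid with width 2 − 1 = 1.

Yes; width 1.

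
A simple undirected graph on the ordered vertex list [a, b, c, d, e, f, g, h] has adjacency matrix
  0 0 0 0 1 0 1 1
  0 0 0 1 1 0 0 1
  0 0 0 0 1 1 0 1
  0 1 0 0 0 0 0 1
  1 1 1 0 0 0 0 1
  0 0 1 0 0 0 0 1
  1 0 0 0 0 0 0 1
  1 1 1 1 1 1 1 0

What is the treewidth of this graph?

2

A width-2 tree decomposition is:
Bags: B1 = {c, e, h}  B2 = {b, e, h}  B3 = {a, e, h}  B4 = {c, f, h}  B5 = {b, d, h}  B6 = {a, g, h}
Tree: B1–B2, B2–B3, B1–B4, B2–B5, B3–B6
The largest bag has 3 vertices, giving width 2; this decomposition certifies tw(G) ≤ 2. Conversely, {b, d, h} is a clique of size 3, and the vertices of any clique must share a bag in every tree decomposition; so some bag has ≥ 3 vertices and tw(G) ≥ 2. Hence tw(G) = 2 exactly.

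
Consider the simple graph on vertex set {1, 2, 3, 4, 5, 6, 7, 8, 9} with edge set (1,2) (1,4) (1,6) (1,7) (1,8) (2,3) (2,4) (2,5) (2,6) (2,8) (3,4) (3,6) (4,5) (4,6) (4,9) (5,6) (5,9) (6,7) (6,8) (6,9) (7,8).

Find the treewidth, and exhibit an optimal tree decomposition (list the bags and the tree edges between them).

Treewidth 3.
One such decomposition:
Bags: B1 = {2, 3, 4, 6}  B2 = {2, 4, 5, 6}  B3 = {1, 2, 4, 6}  B4 = {1, 2, 6, 8}  B5 = {1, 6, 7, 8}  B6 = {4, 5, 6, 9}
Tree: B1–B2, B2–B3, B3–B4, B4–B5, B2–B6

Every bag has size at most 4, so the width is 4 − 1 = 3 and tw(G) ≤ 3. Conversely, {4, 5, 6, 9} is a clique of size 4, and the vertices of any clique must share a bag in every tree decomposition; so some bag has ≥ 4 vertices and tw(G) ≥ 3. Hence tw(G) = 3 exactly.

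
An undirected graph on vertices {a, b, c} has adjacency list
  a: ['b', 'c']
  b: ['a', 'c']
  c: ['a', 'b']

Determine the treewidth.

A width-2 tree decomposition is:
Bags: B1 = {a, b, c}
Tree: (single bag)
A single bag containing all 3 vertices is trivially a valid decomposition of width 2. Conversely, {a, b, c} is a clique of size 3, and the vertices of any clique must share a bag in every tree decomposition; so some bag has ≥ 3 vertices and tw(G) ≥ 2. The upper and lower bounds meet at 2, so that is the treewidth.

2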